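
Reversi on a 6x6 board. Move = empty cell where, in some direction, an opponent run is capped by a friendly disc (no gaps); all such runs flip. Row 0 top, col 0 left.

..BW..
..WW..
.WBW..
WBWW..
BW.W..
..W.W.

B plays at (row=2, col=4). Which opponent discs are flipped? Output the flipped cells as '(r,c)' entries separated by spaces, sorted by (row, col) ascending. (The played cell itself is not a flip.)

Answer: (1,3) (2,3)

Derivation:
Dir NW: opp run (1,3) capped by B -> flip
Dir N: first cell '.' (not opp) -> no flip
Dir NE: first cell '.' (not opp) -> no flip
Dir W: opp run (2,3) capped by B -> flip
Dir E: first cell '.' (not opp) -> no flip
Dir SW: opp run (3,3), next='.' -> no flip
Dir S: first cell '.' (not opp) -> no flip
Dir SE: first cell '.' (not opp) -> no flip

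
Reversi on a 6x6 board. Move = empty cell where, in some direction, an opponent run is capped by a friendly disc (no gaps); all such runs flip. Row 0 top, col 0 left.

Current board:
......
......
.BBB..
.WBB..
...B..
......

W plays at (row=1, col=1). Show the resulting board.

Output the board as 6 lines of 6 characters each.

Answer: ......
.W....
.WBB..
.WBB..
...B..
......

Derivation:
Place W at (1,1); scan 8 dirs for brackets.
Dir NW: first cell '.' (not opp) -> no flip
Dir N: first cell '.' (not opp) -> no flip
Dir NE: first cell '.' (not opp) -> no flip
Dir W: first cell '.' (not opp) -> no flip
Dir E: first cell '.' (not opp) -> no flip
Dir SW: first cell '.' (not opp) -> no flip
Dir S: opp run (2,1) capped by W -> flip
Dir SE: opp run (2,2) (3,3), next='.' -> no flip
All flips: (2,1)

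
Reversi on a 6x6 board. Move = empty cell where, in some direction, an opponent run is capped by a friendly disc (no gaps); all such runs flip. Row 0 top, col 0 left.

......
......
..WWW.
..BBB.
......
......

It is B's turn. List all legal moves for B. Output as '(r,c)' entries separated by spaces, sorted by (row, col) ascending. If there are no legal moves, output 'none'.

Answer: (1,1) (1,2) (1,3) (1,4) (1,5)

Derivation:
(1,1): flips 1 -> legal
(1,2): flips 2 -> legal
(1,3): flips 1 -> legal
(1,4): flips 2 -> legal
(1,5): flips 1 -> legal
(2,1): no bracket -> illegal
(2,5): no bracket -> illegal
(3,1): no bracket -> illegal
(3,5): no bracket -> illegal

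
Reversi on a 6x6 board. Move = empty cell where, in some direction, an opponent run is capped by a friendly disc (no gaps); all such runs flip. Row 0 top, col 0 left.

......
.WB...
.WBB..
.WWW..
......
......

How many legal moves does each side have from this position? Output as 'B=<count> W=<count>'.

Answer: B=9 W=5

Derivation:
-- B to move --
(0,0): flips 1 -> legal
(0,1): no bracket -> illegal
(0,2): no bracket -> illegal
(1,0): flips 1 -> legal
(2,0): flips 1 -> legal
(2,4): no bracket -> illegal
(3,0): flips 1 -> legal
(3,4): no bracket -> illegal
(4,0): flips 1 -> legal
(4,1): flips 1 -> legal
(4,2): flips 1 -> legal
(4,3): flips 1 -> legal
(4,4): flips 1 -> legal
B mobility = 9
-- W to move --
(0,1): no bracket -> illegal
(0,2): flips 2 -> legal
(0,3): flips 1 -> legal
(1,3): flips 3 -> legal
(1,4): flips 1 -> legal
(2,4): flips 2 -> legal
(3,4): no bracket -> illegal
W mobility = 5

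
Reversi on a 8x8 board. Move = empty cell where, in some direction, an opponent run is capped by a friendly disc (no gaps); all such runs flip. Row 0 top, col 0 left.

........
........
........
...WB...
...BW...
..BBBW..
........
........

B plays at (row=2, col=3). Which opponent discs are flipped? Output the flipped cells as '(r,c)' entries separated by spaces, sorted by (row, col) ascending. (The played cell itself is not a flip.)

Dir NW: first cell '.' (not opp) -> no flip
Dir N: first cell '.' (not opp) -> no flip
Dir NE: first cell '.' (not opp) -> no flip
Dir W: first cell '.' (not opp) -> no flip
Dir E: first cell '.' (not opp) -> no flip
Dir SW: first cell '.' (not opp) -> no flip
Dir S: opp run (3,3) capped by B -> flip
Dir SE: first cell 'B' (not opp) -> no flip

Answer: (3,3)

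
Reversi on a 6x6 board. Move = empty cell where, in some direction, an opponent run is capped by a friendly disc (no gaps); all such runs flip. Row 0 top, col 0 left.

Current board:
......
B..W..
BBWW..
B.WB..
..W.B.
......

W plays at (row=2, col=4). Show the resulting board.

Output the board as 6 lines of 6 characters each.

Answer: ......
B..W..
BBWWW.
B.WW..
..W.B.
......

Derivation:
Place W at (2,4); scan 8 dirs for brackets.
Dir NW: first cell 'W' (not opp) -> no flip
Dir N: first cell '.' (not opp) -> no flip
Dir NE: first cell '.' (not opp) -> no flip
Dir W: first cell 'W' (not opp) -> no flip
Dir E: first cell '.' (not opp) -> no flip
Dir SW: opp run (3,3) capped by W -> flip
Dir S: first cell '.' (not opp) -> no flip
Dir SE: first cell '.' (not opp) -> no flip
All flips: (3,3)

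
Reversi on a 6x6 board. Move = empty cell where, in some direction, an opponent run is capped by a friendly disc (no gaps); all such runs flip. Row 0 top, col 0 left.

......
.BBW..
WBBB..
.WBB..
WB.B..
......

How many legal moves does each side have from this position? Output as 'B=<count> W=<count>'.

-- B to move --
(0,2): no bracket -> illegal
(0,3): flips 1 -> legal
(0,4): flips 1 -> legal
(1,0): no bracket -> illegal
(1,4): flips 1 -> legal
(2,4): no bracket -> illegal
(3,0): flips 1 -> legal
(4,2): no bracket -> illegal
(5,0): no bracket -> illegal
(5,1): no bracket -> illegal
B mobility = 4
-- W to move --
(0,0): no bracket -> illegal
(0,1): flips 2 -> legal
(0,2): flips 1 -> legal
(0,3): no bracket -> illegal
(1,0): flips 2 -> legal
(1,4): no bracket -> illegal
(2,4): flips 3 -> legal
(3,0): no bracket -> illegal
(3,4): flips 2 -> legal
(4,2): flips 1 -> legal
(4,4): no bracket -> illegal
(5,0): no bracket -> illegal
(5,1): flips 1 -> legal
(5,2): no bracket -> illegal
(5,3): flips 3 -> legal
(5,4): no bracket -> illegal
W mobility = 8

Answer: B=4 W=8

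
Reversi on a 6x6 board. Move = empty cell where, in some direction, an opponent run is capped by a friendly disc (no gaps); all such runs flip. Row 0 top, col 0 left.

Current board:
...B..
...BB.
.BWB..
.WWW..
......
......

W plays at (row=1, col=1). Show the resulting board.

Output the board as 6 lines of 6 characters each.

Place W at (1,1); scan 8 dirs for brackets.
Dir NW: first cell '.' (not opp) -> no flip
Dir N: first cell '.' (not opp) -> no flip
Dir NE: first cell '.' (not opp) -> no flip
Dir W: first cell '.' (not opp) -> no flip
Dir E: first cell '.' (not opp) -> no flip
Dir SW: first cell '.' (not opp) -> no flip
Dir S: opp run (2,1) capped by W -> flip
Dir SE: first cell 'W' (not opp) -> no flip
All flips: (2,1)

Answer: ...B..
.W.BB.
.WWB..
.WWW..
......
......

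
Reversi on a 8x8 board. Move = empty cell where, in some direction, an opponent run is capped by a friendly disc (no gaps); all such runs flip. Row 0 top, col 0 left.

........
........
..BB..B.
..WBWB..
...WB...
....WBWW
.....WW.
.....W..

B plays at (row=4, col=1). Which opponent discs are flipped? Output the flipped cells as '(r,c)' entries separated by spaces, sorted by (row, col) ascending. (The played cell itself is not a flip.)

Dir NW: first cell '.' (not opp) -> no flip
Dir N: first cell '.' (not opp) -> no flip
Dir NE: opp run (3,2) capped by B -> flip
Dir W: first cell '.' (not opp) -> no flip
Dir E: first cell '.' (not opp) -> no flip
Dir SW: first cell '.' (not opp) -> no flip
Dir S: first cell '.' (not opp) -> no flip
Dir SE: first cell '.' (not opp) -> no flip

Answer: (3,2)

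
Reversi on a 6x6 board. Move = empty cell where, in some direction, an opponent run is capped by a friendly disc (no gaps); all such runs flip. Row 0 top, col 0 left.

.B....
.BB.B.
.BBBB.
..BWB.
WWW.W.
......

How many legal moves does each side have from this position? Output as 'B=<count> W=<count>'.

Answer: B=6 W=8

Derivation:
-- B to move --
(3,0): no bracket -> illegal
(3,1): no bracket -> illegal
(3,5): no bracket -> illegal
(4,3): flips 1 -> legal
(4,5): no bracket -> illegal
(5,0): flips 1 -> legal
(5,1): flips 2 -> legal
(5,2): flips 1 -> legal
(5,3): no bracket -> illegal
(5,4): flips 1 -> legal
(5,5): flips 2 -> legal
B mobility = 6
-- W to move --
(0,0): flips 2 -> legal
(0,2): flips 3 -> legal
(0,3): no bracket -> illegal
(0,4): flips 3 -> legal
(0,5): flips 3 -> legal
(1,0): no bracket -> illegal
(1,3): flips 1 -> legal
(1,5): flips 1 -> legal
(2,0): no bracket -> illegal
(2,5): no bracket -> illegal
(3,0): no bracket -> illegal
(3,1): flips 1 -> legal
(3,5): flips 1 -> legal
(4,3): no bracket -> illegal
(4,5): no bracket -> illegal
W mobility = 8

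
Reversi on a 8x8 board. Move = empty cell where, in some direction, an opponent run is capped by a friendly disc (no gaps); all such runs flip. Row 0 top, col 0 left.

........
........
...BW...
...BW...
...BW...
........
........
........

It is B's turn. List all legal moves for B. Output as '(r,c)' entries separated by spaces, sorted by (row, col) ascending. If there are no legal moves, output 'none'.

Answer: (1,5) (2,5) (3,5) (4,5) (5,5)

Derivation:
(1,3): no bracket -> illegal
(1,4): no bracket -> illegal
(1,5): flips 1 -> legal
(2,5): flips 2 -> legal
(3,5): flips 1 -> legal
(4,5): flips 2 -> legal
(5,3): no bracket -> illegal
(5,4): no bracket -> illegal
(5,5): flips 1 -> legal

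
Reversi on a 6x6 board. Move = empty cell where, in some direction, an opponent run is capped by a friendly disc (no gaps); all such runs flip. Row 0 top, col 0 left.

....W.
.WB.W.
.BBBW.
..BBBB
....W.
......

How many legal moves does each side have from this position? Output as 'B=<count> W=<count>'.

Answer: B=10 W=5

Derivation:
-- B to move --
(0,0): flips 1 -> legal
(0,1): flips 1 -> legal
(0,2): no bracket -> illegal
(0,3): no bracket -> illegal
(0,5): flips 1 -> legal
(1,0): flips 1 -> legal
(1,3): flips 1 -> legal
(1,5): flips 1 -> legal
(2,0): no bracket -> illegal
(2,5): flips 1 -> legal
(4,3): no bracket -> illegal
(4,5): no bracket -> illegal
(5,3): flips 1 -> legal
(5,4): flips 1 -> legal
(5,5): flips 1 -> legal
B mobility = 10
-- W to move --
(0,1): no bracket -> illegal
(0,2): no bracket -> illegal
(0,3): no bracket -> illegal
(1,0): no bracket -> illegal
(1,3): flips 1 -> legal
(2,0): flips 3 -> legal
(2,5): no bracket -> illegal
(3,0): no bracket -> illegal
(3,1): flips 1 -> legal
(4,1): flips 2 -> legal
(4,2): flips 1 -> legal
(4,3): no bracket -> illegal
(4,5): no bracket -> illegal
W mobility = 5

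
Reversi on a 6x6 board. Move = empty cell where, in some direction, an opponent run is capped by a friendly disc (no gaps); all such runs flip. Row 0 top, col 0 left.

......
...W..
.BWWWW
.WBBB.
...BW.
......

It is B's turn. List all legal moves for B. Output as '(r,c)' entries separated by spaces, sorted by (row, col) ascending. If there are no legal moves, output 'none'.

Answer: (0,3) (1,1) (1,2) (1,4) (1,5) (3,0) (4,1) (4,5) (5,4) (5,5)

Derivation:
(0,2): no bracket -> illegal
(0,3): flips 2 -> legal
(0,4): no bracket -> illegal
(1,1): flips 1 -> legal
(1,2): flips 2 -> legal
(1,4): flips 2 -> legal
(1,5): flips 1 -> legal
(2,0): no bracket -> illegal
(3,0): flips 1 -> legal
(3,5): no bracket -> illegal
(4,0): no bracket -> illegal
(4,1): flips 1 -> legal
(4,2): no bracket -> illegal
(4,5): flips 1 -> legal
(5,3): no bracket -> illegal
(5,4): flips 1 -> legal
(5,5): flips 1 -> legal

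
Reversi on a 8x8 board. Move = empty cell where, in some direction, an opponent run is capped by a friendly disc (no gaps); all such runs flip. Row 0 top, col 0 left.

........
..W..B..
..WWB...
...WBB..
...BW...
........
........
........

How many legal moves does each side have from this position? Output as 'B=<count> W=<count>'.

-- B to move --
(0,1): flips 2 -> legal
(0,2): no bracket -> illegal
(0,3): no bracket -> illegal
(1,1): no bracket -> illegal
(1,3): flips 2 -> legal
(1,4): no bracket -> illegal
(2,1): flips 2 -> legal
(3,1): no bracket -> illegal
(3,2): flips 1 -> legal
(4,2): flips 1 -> legal
(4,5): flips 1 -> legal
(5,3): flips 1 -> legal
(5,4): flips 1 -> legal
(5,5): no bracket -> illegal
B mobility = 8
-- W to move --
(0,4): no bracket -> illegal
(0,5): no bracket -> illegal
(0,6): flips 2 -> legal
(1,3): no bracket -> illegal
(1,4): flips 2 -> legal
(1,6): no bracket -> illegal
(2,5): flips 1 -> legal
(2,6): flips 1 -> legal
(3,2): no bracket -> illegal
(3,6): flips 2 -> legal
(4,2): flips 1 -> legal
(4,5): flips 1 -> legal
(4,6): no bracket -> illegal
(5,2): no bracket -> illegal
(5,3): flips 1 -> legal
(5,4): no bracket -> illegal
W mobility = 8

Answer: B=8 W=8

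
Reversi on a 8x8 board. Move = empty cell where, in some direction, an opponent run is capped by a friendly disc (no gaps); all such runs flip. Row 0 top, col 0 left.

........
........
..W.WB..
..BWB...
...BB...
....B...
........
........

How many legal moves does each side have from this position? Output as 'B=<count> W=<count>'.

Answer: B=4 W=7

Derivation:
-- B to move --
(1,1): flips 2 -> legal
(1,2): flips 1 -> legal
(1,3): no bracket -> illegal
(1,4): flips 1 -> legal
(1,5): no bracket -> illegal
(2,1): no bracket -> illegal
(2,3): flips 2 -> legal
(3,1): no bracket -> illegal
(3,5): no bracket -> illegal
(4,2): no bracket -> illegal
B mobility = 4
-- W to move --
(1,4): no bracket -> illegal
(1,5): no bracket -> illegal
(1,6): no bracket -> illegal
(2,1): no bracket -> illegal
(2,3): no bracket -> illegal
(2,6): flips 1 -> legal
(3,1): flips 1 -> legal
(3,5): flips 1 -> legal
(3,6): no bracket -> illegal
(4,1): no bracket -> illegal
(4,2): flips 1 -> legal
(4,5): no bracket -> illegal
(5,2): no bracket -> illegal
(5,3): flips 1 -> legal
(5,5): flips 1 -> legal
(6,3): no bracket -> illegal
(6,4): flips 3 -> legal
(6,5): no bracket -> illegal
W mobility = 7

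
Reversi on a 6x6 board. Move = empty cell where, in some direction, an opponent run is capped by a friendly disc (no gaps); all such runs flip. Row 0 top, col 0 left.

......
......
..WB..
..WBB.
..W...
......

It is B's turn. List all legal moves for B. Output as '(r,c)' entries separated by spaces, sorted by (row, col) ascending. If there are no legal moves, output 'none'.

(1,1): flips 1 -> legal
(1,2): no bracket -> illegal
(1,3): no bracket -> illegal
(2,1): flips 1 -> legal
(3,1): flips 1 -> legal
(4,1): flips 1 -> legal
(4,3): no bracket -> illegal
(5,1): flips 1 -> legal
(5,2): no bracket -> illegal
(5,3): no bracket -> illegal

Answer: (1,1) (2,1) (3,1) (4,1) (5,1)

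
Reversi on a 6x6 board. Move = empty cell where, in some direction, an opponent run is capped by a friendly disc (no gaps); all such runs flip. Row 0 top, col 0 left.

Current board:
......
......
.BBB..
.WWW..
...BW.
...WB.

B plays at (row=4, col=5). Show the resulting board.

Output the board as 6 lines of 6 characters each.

Place B at (4,5); scan 8 dirs for brackets.
Dir NW: first cell '.' (not opp) -> no flip
Dir N: first cell '.' (not opp) -> no flip
Dir NE: edge -> no flip
Dir W: opp run (4,4) capped by B -> flip
Dir E: edge -> no flip
Dir SW: first cell 'B' (not opp) -> no flip
Dir S: first cell '.' (not opp) -> no flip
Dir SE: edge -> no flip
All flips: (4,4)

Answer: ......
......
.BBB..
.WWW..
...BBB
...WB.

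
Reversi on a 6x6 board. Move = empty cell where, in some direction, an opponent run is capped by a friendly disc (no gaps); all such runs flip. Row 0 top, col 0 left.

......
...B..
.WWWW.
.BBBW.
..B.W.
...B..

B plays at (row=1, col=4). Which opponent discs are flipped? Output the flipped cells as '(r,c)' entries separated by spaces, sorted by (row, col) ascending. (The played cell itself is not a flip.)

Answer: (2,3)

Derivation:
Dir NW: first cell '.' (not opp) -> no flip
Dir N: first cell '.' (not opp) -> no flip
Dir NE: first cell '.' (not opp) -> no flip
Dir W: first cell 'B' (not opp) -> no flip
Dir E: first cell '.' (not opp) -> no flip
Dir SW: opp run (2,3) capped by B -> flip
Dir S: opp run (2,4) (3,4) (4,4), next='.' -> no flip
Dir SE: first cell '.' (not opp) -> no flip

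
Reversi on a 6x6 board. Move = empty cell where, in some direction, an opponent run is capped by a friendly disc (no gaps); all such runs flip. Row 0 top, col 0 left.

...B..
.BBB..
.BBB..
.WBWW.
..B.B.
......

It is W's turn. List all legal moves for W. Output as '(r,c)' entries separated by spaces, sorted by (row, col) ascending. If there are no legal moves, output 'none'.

Answer: (0,0) (0,1) (0,4) (5,1) (5,3) (5,4) (5,5)

Derivation:
(0,0): flips 2 -> legal
(0,1): flips 4 -> legal
(0,2): no bracket -> illegal
(0,4): flips 2 -> legal
(1,0): no bracket -> illegal
(1,4): no bracket -> illegal
(2,0): no bracket -> illegal
(2,4): no bracket -> illegal
(3,0): no bracket -> illegal
(3,5): no bracket -> illegal
(4,1): no bracket -> illegal
(4,3): no bracket -> illegal
(4,5): no bracket -> illegal
(5,1): flips 1 -> legal
(5,2): no bracket -> illegal
(5,3): flips 1 -> legal
(5,4): flips 1 -> legal
(5,5): flips 1 -> legal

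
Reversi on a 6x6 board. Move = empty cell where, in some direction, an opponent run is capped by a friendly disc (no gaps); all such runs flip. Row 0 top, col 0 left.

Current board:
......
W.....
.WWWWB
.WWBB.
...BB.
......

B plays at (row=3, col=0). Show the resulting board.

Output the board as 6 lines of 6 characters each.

Place B at (3,0); scan 8 dirs for brackets.
Dir NW: edge -> no flip
Dir N: first cell '.' (not opp) -> no flip
Dir NE: opp run (2,1), next='.' -> no flip
Dir W: edge -> no flip
Dir E: opp run (3,1) (3,2) capped by B -> flip
Dir SW: edge -> no flip
Dir S: first cell '.' (not opp) -> no flip
Dir SE: first cell '.' (not opp) -> no flip
All flips: (3,1) (3,2)

Answer: ......
W.....
.WWWWB
BBBBB.
...BB.
......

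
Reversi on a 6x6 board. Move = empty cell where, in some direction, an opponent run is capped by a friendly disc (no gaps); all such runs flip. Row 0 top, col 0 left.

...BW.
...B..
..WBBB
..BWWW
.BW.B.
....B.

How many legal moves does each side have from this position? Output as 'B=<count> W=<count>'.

Answer: B=9 W=8

Derivation:
-- B to move --
(0,5): flips 1 -> legal
(1,1): flips 2 -> legal
(1,2): flips 1 -> legal
(1,4): no bracket -> illegal
(1,5): no bracket -> illegal
(2,1): flips 1 -> legal
(3,1): flips 1 -> legal
(4,3): flips 3 -> legal
(4,5): flips 2 -> legal
(5,1): flips 2 -> legal
(5,2): flips 1 -> legal
(5,3): no bracket -> illegal
B mobility = 9
-- W to move --
(0,2): flips 3 -> legal
(1,2): flips 1 -> legal
(1,4): flips 1 -> legal
(1,5): flips 2 -> legal
(2,1): no bracket -> illegal
(3,0): no bracket -> illegal
(3,1): flips 1 -> legal
(4,0): flips 1 -> legal
(4,3): no bracket -> illegal
(4,5): no bracket -> illegal
(5,0): no bracket -> illegal
(5,1): no bracket -> illegal
(5,2): no bracket -> illegal
(5,3): flips 1 -> legal
(5,5): flips 1 -> legal
W mobility = 8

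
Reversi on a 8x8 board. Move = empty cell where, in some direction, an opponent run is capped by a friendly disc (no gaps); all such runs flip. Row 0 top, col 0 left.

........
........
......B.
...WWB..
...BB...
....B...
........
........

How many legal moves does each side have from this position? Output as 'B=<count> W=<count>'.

Answer: B=5 W=5

Derivation:
-- B to move --
(2,2): flips 1 -> legal
(2,3): flips 1 -> legal
(2,4): flips 1 -> legal
(2,5): flips 1 -> legal
(3,2): flips 2 -> legal
(4,2): no bracket -> illegal
(4,5): no bracket -> illegal
B mobility = 5
-- W to move --
(1,5): no bracket -> illegal
(1,6): no bracket -> illegal
(1,7): no bracket -> illegal
(2,4): no bracket -> illegal
(2,5): no bracket -> illegal
(2,7): no bracket -> illegal
(3,2): no bracket -> illegal
(3,6): flips 1 -> legal
(3,7): no bracket -> illegal
(4,2): no bracket -> illegal
(4,5): no bracket -> illegal
(4,6): no bracket -> illegal
(5,2): flips 1 -> legal
(5,3): flips 1 -> legal
(5,5): flips 1 -> legal
(6,3): no bracket -> illegal
(6,4): flips 2 -> legal
(6,5): no bracket -> illegal
W mobility = 5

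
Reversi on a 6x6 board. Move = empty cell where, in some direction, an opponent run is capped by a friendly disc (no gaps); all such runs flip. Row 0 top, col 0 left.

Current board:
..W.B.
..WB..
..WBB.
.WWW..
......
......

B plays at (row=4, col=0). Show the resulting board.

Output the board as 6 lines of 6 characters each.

Place B at (4,0); scan 8 dirs for brackets.
Dir NW: edge -> no flip
Dir N: first cell '.' (not opp) -> no flip
Dir NE: opp run (3,1) (2,2) capped by B -> flip
Dir W: edge -> no flip
Dir E: first cell '.' (not opp) -> no flip
Dir SW: edge -> no flip
Dir S: first cell '.' (not opp) -> no flip
Dir SE: first cell '.' (not opp) -> no flip
All flips: (2,2) (3,1)

Answer: ..W.B.
..WB..
..BBB.
.BWW..
B.....
......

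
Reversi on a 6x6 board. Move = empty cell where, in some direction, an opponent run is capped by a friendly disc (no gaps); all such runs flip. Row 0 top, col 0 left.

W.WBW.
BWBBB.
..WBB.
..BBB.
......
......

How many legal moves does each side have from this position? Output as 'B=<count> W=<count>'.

Answer: B=4 W=6

Derivation:
-- B to move --
(0,1): flips 1 -> legal
(0,5): flips 1 -> legal
(1,5): no bracket -> illegal
(2,0): no bracket -> illegal
(2,1): flips 1 -> legal
(3,1): flips 1 -> legal
B mobility = 4
-- W to move --
(0,1): no bracket -> illegal
(0,5): no bracket -> illegal
(1,5): flips 3 -> legal
(2,0): flips 1 -> legal
(2,1): no bracket -> illegal
(2,5): flips 2 -> legal
(3,1): no bracket -> illegal
(3,5): flips 2 -> legal
(4,1): no bracket -> illegal
(4,2): flips 1 -> legal
(4,3): no bracket -> illegal
(4,4): flips 4 -> legal
(4,5): no bracket -> illegal
W mobility = 6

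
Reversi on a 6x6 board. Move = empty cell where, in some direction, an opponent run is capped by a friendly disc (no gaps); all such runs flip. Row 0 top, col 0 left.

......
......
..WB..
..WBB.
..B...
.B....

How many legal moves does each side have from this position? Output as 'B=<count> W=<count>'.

Answer: B=5 W=5

Derivation:
-- B to move --
(1,1): flips 1 -> legal
(1,2): flips 2 -> legal
(1,3): no bracket -> illegal
(2,1): flips 1 -> legal
(3,1): flips 1 -> legal
(4,1): flips 1 -> legal
(4,3): no bracket -> illegal
B mobility = 5
-- W to move --
(1,2): no bracket -> illegal
(1,3): no bracket -> illegal
(1,4): flips 1 -> legal
(2,4): flips 1 -> legal
(2,5): no bracket -> illegal
(3,1): no bracket -> illegal
(3,5): flips 2 -> legal
(4,0): no bracket -> illegal
(4,1): no bracket -> illegal
(4,3): no bracket -> illegal
(4,4): flips 1 -> legal
(4,5): no bracket -> illegal
(5,0): no bracket -> illegal
(5,2): flips 1 -> legal
(5,3): no bracket -> illegal
W mobility = 5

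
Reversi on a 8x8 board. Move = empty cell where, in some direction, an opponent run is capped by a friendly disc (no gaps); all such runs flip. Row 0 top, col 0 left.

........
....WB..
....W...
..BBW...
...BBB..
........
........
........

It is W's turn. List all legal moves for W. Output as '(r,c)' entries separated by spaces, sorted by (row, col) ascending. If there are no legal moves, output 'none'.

(0,4): no bracket -> illegal
(0,5): no bracket -> illegal
(0,6): flips 1 -> legal
(1,6): flips 1 -> legal
(2,1): no bracket -> illegal
(2,2): no bracket -> illegal
(2,3): no bracket -> illegal
(2,5): no bracket -> illegal
(2,6): no bracket -> illegal
(3,1): flips 2 -> legal
(3,5): no bracket -> illegal
(3,6): no bracket -> illegal
(4,1): no bracket -> illegal
(4,2): flips 1 -> legal
(4,6): no bracket -> illegal
(5,2): flips 1 -> legal
(5,3): no bracket -> illegal
(5,4): flips 1 -> legal
(5,5): no bracket -> illegal
(5,6): flips 1 -> legal

Answer: (0,6) (1,6) (3,1) (4,2) (5,2) (5,4) (5,6)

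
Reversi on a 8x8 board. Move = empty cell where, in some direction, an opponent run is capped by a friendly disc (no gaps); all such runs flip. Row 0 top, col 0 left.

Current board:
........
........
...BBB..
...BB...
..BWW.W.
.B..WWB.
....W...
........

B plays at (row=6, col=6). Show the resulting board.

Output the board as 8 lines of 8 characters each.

Place B at (6,6); scan 8 dirs for brackets.
Dir NW: opp run (5,5) (4,4) capped by B -> flip
Dir N: first cell 'B' (not opp) -> no flip
Dir NE: first cell '.' (not opp) -> no flip
Dir W: first cell '.' (not opp) -> no flip
Dir E: first cell '.' (not opp) -> no flip
Dir SW: first cell '.' (not opp) -> no flip
Dir S: first cell '.' (not opp) -> no flip
Dir SE: first cell '.' (not opp) -> no flip
All flips: (4,4) (5,5)

Answer: ........
........
...BBB..
...BB...
..BWB.W.
.B..WBB.
....W.B.
........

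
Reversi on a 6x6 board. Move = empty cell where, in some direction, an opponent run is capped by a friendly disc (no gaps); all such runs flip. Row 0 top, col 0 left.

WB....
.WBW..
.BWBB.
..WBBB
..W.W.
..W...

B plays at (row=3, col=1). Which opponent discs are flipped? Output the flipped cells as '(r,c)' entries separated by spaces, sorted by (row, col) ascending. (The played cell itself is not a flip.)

Answer: (3,2)

Derivation:
Dir NW: first cell '.' (not opp) -> no flip
Dir N: first cell 'B' (not opp) -> no flip
Dir NE: opp run (2,2) (1,3), next='.' -> no flip
Dir W: first cell '.' (not opp) -> no flip
Dir E: opp run (3,2) capped by B -> flip
Dir SW: first cell '.' (not opp) -> no flip
Dir S: first cell '.' (not opp) -> no flip
Dir SE: opp run (4,2), next='.' -> no flip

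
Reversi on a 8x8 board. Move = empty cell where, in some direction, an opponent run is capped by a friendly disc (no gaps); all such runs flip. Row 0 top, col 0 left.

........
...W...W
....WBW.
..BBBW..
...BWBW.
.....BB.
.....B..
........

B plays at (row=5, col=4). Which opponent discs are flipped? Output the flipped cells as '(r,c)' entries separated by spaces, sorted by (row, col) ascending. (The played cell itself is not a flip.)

Answer: (4,4)

Derivation:
Dir NW: first cell 'B' (not opp) -> no flip
Dir N: opp run (4,4) capped by B -> flip
Dir NE: first cell 'B' (not opp) -> no flip
Dir W: first cell '.' (not opp) -> no flip
Dir E: first cell 'B' (not opp) -> no flip
Dir SW: first cell '.' (not opp) -> no flip
Dir S: first cell '.' (not opp) -> no flip
Dir SE: first cell 'B' (not opp) -> no flip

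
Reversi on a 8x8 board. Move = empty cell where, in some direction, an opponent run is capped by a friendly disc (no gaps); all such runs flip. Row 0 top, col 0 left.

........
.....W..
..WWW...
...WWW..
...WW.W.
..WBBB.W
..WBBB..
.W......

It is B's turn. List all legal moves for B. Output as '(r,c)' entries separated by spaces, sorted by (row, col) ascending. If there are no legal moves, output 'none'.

(0,4): no bracket -> illegal
(0,5): no bracket -> illegal
(0,6): no bracket -> illegal
(1,1): flips 3 -> legal
(1,2): no bracket -> illegal
(1,3): flips 3 -> legal
(1,4): flips 3 -> legal
(1,6): no bracket -> illegal
(2,1): no bracket -> illegal
(2,5): no bracket -> illegal
(2,6): flips 2 -> legal
(3,1): no bracket -> illegal
(3,2): flips 1 -> legal
(3,6): no bracket -> illegal
(3,7): flips 1 -> legal
(4,1): flips 1 -> legal
(4,2): no bracket -> illegal
(4,5): no bracket -> illegal
(4,7): no bracket -> illegal
(5,1): flips 1 -> legal
(5,6): no bracket -> illegal
(6,0): no bracket -> illegal
(6,1): flips 1 -> legal
(6,6): no bracket -> illegal
(6,7): no bracket -> illegal
(7,0): no bracket -> illegal
(7,2): no bracket -> illegal
(7,3): no bracket -> illegal

Answer: (1,1) (1,3) (1,4) (2,6) (3,2) (3,7) (4,1) (5,1) (6,1)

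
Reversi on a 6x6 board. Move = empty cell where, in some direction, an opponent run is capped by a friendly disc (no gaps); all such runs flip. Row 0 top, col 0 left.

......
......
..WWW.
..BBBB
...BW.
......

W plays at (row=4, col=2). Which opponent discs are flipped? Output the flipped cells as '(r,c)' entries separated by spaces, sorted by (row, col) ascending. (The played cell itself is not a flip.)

Answer: (3,2) (3,3) (4,3)

Derivation:
Dir NW: first cell '.' (not opp) -> no flip
Dir N: opp run (3,2) capped by W -> flip
Dir NE: opp run (3,3) capped by W -> flip
Dir W: first cell '.' (not opp) -> no flip
Dir E: opp run (4,3) capped by W -> flip
Dir SW: first cell '.' (not opp) -> no flip
Dir S: first cell '.' (not opp) -> no flip
Dir SE: first cell '.' (not opp) -> no flip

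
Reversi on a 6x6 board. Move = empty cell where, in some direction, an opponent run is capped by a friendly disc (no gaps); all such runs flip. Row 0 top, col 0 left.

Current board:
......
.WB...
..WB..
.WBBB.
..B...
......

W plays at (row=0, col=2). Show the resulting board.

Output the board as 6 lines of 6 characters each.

Answer: ..W...
.WW...
..WB..
.WBBB.
..B...
......

Derivation:
Place W at (0,2); scan 8 dirs for brackets.
Dir NW: edge -> no flip
Dir N: edge -> no flip
Dir NE: edge -> no flip
Dir W: first cell '.' (not opp) -> no flip
Dir E: first cell '.' (not opp) -> no flip
Dir SW: first cell 'W' (not opp) -> no flip
Dir S: opp run (1,2) capped by W -> flip
Dir SE: first cell '.' (not opp) -> no flip
All flips: (1,2)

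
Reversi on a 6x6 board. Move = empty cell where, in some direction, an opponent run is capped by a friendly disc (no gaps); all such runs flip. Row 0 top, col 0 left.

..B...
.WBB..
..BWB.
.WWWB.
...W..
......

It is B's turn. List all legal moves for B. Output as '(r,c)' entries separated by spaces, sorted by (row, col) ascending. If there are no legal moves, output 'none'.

Answer: (0,0) (1,0) (2,0) (3,0) (4,0) (4,2) (4,4) (5,2) (5,3)

Derivation:
(0,0): flips 1 -> legal
(0,1): no bracket -> illegal
(1,0): flips 1 -> legal
(1,4): no bracket -> illegal
(2,0): flips 1 -> legal
(2,1): no bracket -> illegal
(3,0): flips 3 -> legal
(4,0): flips 1 -> legal
(4,1): no bracket -> illegal
(4,2): flips 2 -> legal
(4,4): flips 1 -> legal
(5,2): flips 1 -> legal
(5,3): flips 3 -> legal
(5,4): no bracket -> illegal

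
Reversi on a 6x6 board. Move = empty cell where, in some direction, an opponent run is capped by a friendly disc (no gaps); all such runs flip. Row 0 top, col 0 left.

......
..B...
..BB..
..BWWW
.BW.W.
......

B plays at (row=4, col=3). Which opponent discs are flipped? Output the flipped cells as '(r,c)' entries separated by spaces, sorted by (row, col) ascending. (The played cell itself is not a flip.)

Answer: (3,3) (4,2)

Derivation:
Dir NW: first cell 'B' (not opp) -> no flip
Dir N: opp run (3,3) capped by B -> flip
Dir NE: opp run (3,4), next='.' -> no flip
Dir W: opp run (4,2) capped by B -> flip
Dir E: opp run (4,4), next='.' -> no flip
Dir SW: first cell '.' (not opp) -> no flip
Dir S: first cell '.' (not opp) -> no flip
Dir SE: first cell '.' (not opp) -> no flip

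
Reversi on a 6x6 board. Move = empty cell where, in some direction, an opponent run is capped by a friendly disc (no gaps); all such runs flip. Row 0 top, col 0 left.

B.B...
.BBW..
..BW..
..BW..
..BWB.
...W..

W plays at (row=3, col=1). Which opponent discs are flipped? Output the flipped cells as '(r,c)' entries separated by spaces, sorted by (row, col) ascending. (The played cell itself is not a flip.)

Answer: (2,2) (3,2) (4,2)

Derivation:
Dir NW: first cell '.' (not opp) -> no flip
Dir N: first cell '.' (not opp) -> no flip
Dir NE: opp run (2,2) capped by W -> flip
Dir W: first cell '.' (not opp) -> no flip
Dir E: opp run (3,2) capped by W -> flip
Dir SW: first cell '.' (not opp) -> no flip
Dir S: first cell '.' (not opp) -> no flip
Dir SE: opp run (4,2) capped by W -> flip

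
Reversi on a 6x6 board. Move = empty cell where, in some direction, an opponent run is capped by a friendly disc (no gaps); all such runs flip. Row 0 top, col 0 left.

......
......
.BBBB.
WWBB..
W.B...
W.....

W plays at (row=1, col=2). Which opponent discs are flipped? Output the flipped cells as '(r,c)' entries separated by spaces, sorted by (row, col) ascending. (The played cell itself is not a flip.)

Answer: (2,1)

Derivation:
Dir NW: first cell '.' (not opp) -> no flip
Dir N: first cell '.' (not opp) -> no flip
Dir NE: first cell '.' (not opp) -> no flip
Dir W: first cell '.' (not opp) -> no flip
Dir E: first cell '.' (not opp) -> no flip
Dir SW: opp run (2,1) capped by W -> flip
Dir S: opp run (2,2) (3,2) (4,2), next='.' -> no flip
Dir SE: opp run (2,3), next='.' -> no flip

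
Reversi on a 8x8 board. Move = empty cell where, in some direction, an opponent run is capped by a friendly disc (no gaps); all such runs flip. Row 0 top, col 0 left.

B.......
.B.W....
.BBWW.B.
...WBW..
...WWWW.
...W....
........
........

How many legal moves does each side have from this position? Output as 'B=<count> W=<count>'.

Answer: B=11 W=4

Derivation:
-- B to move --
(0,2): no bracket -> illegal
(0,3): no bracket -> illegal
(0,4): flips 1 -> legal
(1,2): flips 1 -> legal
(1,4): flips 1 -> legal
(1,5): no bracket -> illegal
(2,5): flips 2 -> legal
(3,2): flips 1 -> legal
(3,6): flips 1 -> legal
(3,7): no bracket -> illegal
(4,2): no bracket -> illegal
(4,7): no bracket -> illegal
(5,2): flips 1 -> legal
(5,4): flips 1 -> legal
(5,5): flips 2 -> legal
(5,6): flips 1 -> legal
(5,7): no bracket -> illegal
(6,2): flips 3 -> legal
(6,3): no bracket -> illegal
(6,4): no bracket -> illegal
B mobility = 11
-- W to move --
(0,1): no bracket -> illegal
(0,2): no bracket -> illegal
(1,0): no bracket -> illegal
(1,2): no bracket -> illegal
(1,5): no bracket -> illegal
(1,6): no bracket -> illegal
(1,7): flips 1 -> legal
(2,0): flips 2 -> legal
(2,5): flips 1 -> legal
(2,7): no bracket -> illegal
(3,0): no bracket -> illegal
(3,1): flips 1 -> legal
(3,2): no bracket -> illegal
(3,6): no bracket -> illegal
(3,7): no bracket -> illegal
W mobility = 4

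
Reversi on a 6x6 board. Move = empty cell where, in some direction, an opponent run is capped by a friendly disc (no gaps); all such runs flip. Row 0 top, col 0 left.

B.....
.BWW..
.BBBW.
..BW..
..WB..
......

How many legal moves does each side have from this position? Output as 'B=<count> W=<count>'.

Answer: B=10 W=7

Derivation:
-- B to move --
(0,1): flips 1 -> legal
(0,2): flips 1 -> legal
(0,3): flips 2 -> legal
(0,4): flips 1 -> legal
(1,4): flips 2 -> legal
(1,5): no bracket -> illegal
(2,5): flips 1 -> legal
(3,1): no bracket -> illegal
(3,4): flips 1 -> legal
(3,5): no bracket -> illegal
(4,1): flips 1 -> legal
(4,4): flips 1 -> legal
(5,1): no bracket -> illegal
(5,2): flips 1 -> legal
(5,3): no bracket -> illegal
B mobility = 10
-- W to move --
(0,1): no bracket -> illegal
(0,2): no bracket -> illegal
(1,0): flips 1 -> legal
(1,4): no bracket -> illegal
(2,0): flips 3 -> legal
(3,0): flips 1 -> legal
(3,1): flips 2 -> legal
(3,4): flips 1 -> legal
(4,1): no bracket -> illegal
(4,4): flips 1 -> legal
(5,2): no bracket -> illegal
(5,3): flips 1 -> legal
(5,4): no bracket -> illegal
W mobility = 7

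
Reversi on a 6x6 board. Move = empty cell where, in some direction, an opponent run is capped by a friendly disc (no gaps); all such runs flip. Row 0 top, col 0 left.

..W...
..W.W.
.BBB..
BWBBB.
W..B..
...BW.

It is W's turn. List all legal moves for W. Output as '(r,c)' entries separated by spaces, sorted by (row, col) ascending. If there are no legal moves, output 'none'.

Answer: (1,0) (1,1) (1,3) (2,0) (3,5) (4,1) (4,2) (4,5) (5,2)

Derivation:
(1,0): flips 3 -> legal
(1,1): flips 1 -> legal
(1,3): flips 1 -> legal
(2,0): flips 1 -> legal
(2,4): no bracket -> illegal
(2,5): no bracket -> illegal
(3,5): flips 3 -> legal
(4,1): flips 2 -> legal
(4,2): flips 2 -> legal
(4,4): no bracket -> illegal
(4,5): flips 2 -> legal
(5,2): flips 1 -> legal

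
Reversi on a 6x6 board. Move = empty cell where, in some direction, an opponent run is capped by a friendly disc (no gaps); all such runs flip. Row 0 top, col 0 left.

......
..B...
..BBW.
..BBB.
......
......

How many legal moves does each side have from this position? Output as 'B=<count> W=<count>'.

Answer: B=3 W=3

Derivation:
-- B to move --
(1,3): no bracket -> illegal
(1,4): flips 1 -> legal
(1,5): flips 1 -> legal
(2,5): flips 1 -> legal
(3,5): no bracket -> illegal
B mobility = 3
-- W to move --
(0,1): no bracket -> illegal
(0,2): no bracket -> illegal
(0,3): no bracket -> illegal
(1,1): no bracket -> illegal
(1,3): no bracket -> illegal
(1,4): no bracket -> illegal
(2,1): flips 2 -> legal
(2,5): no bracket -> illegal
(3,1): no bracket -> illegal
(3,5): no bracket -> illegal
(4,1): no bracket -> illegal
(4,2): flips 1 -> legal
(4,3): no bracket -> illegal
(4,4): flips 1 -> legal
(4,5): no bracket -> illegal
W mobility = 3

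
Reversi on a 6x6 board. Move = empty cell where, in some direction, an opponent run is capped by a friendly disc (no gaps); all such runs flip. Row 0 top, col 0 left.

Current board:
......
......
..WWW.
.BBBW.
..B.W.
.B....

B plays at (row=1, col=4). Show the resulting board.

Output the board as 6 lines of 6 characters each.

Place B at (1,4); scan 8 dirs for brackets.
Dir NW: first cell '.' (not opp) -> no flip
Dir N: first cell '.' (not opp) -> no flip
Dir NE: first cell '.' (not opp) -> no flip
Dir W: first cell '.' (not opp) -> no flip
Dir E: first cell '.' (not opp) -> no flip
Dir SW: opp run (2,3) capped by B -> flip
Dir S: opp run (2,4) (3,4) (4,4), next='.' -> no flip
Dir SE: first cell '.' (not opp) -> no flip
All flips: (2,3)

Answer: ......
....B.
..WBW.
.BBBW.
..B.W.
.B....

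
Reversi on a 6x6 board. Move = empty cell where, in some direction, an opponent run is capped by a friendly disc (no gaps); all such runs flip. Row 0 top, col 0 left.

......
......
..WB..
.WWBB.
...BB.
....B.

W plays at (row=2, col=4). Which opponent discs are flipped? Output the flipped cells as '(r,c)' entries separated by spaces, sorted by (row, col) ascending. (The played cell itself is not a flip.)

Dir NW: first cell '.' (not opp) -> no flip
Dir N: first cell '.' (not opp) -> no flip
Dir NE: first cell '.' (not opp) -> no flip
Dir W: opp run (2,3) capped by W -> flip
Dir E: first cell '.' (not opp) -> no flip
Dir SW: opp run (3,3), next='.' -> no flip
Dir S: opp run (3,4) (4,4) (5,4), next=edge -> no flip
Dir SE: first cell '.' (not opp) -> no flip

Answer: (2,3)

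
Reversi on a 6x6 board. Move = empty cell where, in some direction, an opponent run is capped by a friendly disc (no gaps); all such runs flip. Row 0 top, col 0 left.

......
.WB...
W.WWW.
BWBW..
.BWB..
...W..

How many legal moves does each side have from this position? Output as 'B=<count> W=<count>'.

-- B to move --
(0,0): no bracket -> illegal
(0,1): no bracket -> illegal
(0,2): no bracket -> illegal
(1,0): flips 2 -> legal
(1,3): flips 2 -> legal
(1,4): flips 1 -> legal
(1,5): no bracket -> illegal
(2,1): flips 1 -> legal
(2,5): no bracket -> illegal
(3,4): flips 2 -> legal
(3,5): no bracket -> illegal
(4,0): no bracket -> illegal
(4,4): no bracket -> illegal
(5,1): no bracket -> illegal
(5,2): flips 1 -> legal
(5,4): no bracket -> illegal
B mobility = 6
-- W to move --
(0,1): flips 1 -> legal
(0,2): flips 1 -> legal
(0,3): no bracket -> illegal
(1,3): flips 1 -> legal
(2,1): no bracket -> illegal
(3,4): no bracket -> illegal
(4,0): flips 2 -> legal
(4,4): flips 1 -> legal
(5,0): flips 2 -> legal
(5,1): flips 1 -> legal
(5,2): no bracket -> illegal
(5,4): no bracket -> illegal
W mobility = 7

Answer: B=6 W=7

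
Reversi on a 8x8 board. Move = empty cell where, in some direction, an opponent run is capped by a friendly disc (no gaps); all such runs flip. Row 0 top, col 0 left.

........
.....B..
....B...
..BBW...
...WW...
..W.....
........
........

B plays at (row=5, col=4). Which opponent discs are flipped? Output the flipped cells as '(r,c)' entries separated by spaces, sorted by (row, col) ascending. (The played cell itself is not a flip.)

Dir NW: opp run (4,3) capped by B -> flip
Dir N: opp run (4,4) (3,4) capped by B -> flip
Dir NE: first cell '.' (not opp) -> no flip
Dir W: first cell '.' (not opp) -> no flip
Dir E: first cell '.' (not opp) -> no flip
Dir SW: first cell '.' (not opp) -> no flip
Dir S: first cell '.' (not opp) -> no flip
Dir SE: first cell '.' (not opp) -> no flip

Answer: (3,4) (4,3) (4,4)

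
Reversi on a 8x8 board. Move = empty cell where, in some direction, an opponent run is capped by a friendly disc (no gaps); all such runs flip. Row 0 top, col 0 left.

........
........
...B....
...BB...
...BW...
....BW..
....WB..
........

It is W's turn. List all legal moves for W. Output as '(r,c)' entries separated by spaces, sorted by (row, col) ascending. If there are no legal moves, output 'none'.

Answer: (2,2) (2,4) (4,2) (5,3) (6,6) (7,5)

Derivation:
(1,2): no bracket -> illegal
(1,3): no bracket -> illegal
(1,4): no bracket -> illegal
(2,2): flips 1 -> legal
(2,4): flips 1 -> legal
(2,5): no bracket -> illegal
(3,2): no bracket -> illegal
(3,5): no bracket -> illegal
(4,2): flips 1 -> legal
(4,5): no bracket -> illegal
(5,2): no bracket -> illegal
(5,3): flips 1 -> legal
(5,6): no bracket -> illegal
(6,3): no bracket -> illegal
(6,6): flips 1 -> legal
(7,4): no bracket -> illegal
(7,5): flips 1 -> legal
(7,6): no bracket -> illegal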